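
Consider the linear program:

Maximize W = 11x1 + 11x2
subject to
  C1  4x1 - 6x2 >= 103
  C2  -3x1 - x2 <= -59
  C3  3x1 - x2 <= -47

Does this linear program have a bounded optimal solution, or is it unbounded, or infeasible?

infeasible

The boundaries 4x1 - 6x2 = 103 and -3x1 - x2 = -59 meet at (457/22, -73/22), but that point violates 3x1 - x2 ≤ -47. Every candidate vertex is excluded by some other constraint, so the feasible region is empty.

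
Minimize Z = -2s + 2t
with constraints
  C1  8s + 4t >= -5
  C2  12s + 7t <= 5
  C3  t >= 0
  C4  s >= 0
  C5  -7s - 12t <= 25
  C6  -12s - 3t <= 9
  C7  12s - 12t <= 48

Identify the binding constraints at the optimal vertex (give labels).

C2 and C3

Extreme points and Z = -2s + 2t:
  (5/12, 0) → Z = -5/6
  (0, 5/7) → Z = 10/7
  (0, 0) → Z = 0

The minimum is at (5/12, 0). Substituting into each constraint, equality holds for C2 and C3; the remaining constraints have slack.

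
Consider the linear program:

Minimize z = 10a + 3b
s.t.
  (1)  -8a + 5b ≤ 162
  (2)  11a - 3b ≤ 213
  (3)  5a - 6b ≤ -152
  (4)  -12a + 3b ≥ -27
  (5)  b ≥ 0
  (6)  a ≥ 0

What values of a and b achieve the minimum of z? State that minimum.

a = 0, b = 76/3, minimum z = 76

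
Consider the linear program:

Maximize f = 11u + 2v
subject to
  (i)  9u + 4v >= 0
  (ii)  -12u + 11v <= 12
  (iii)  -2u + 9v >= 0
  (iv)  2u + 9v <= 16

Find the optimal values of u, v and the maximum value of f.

u = 4, v = 8/9, maximum f = 412/9

Corner points and f = 11u + 2v:
  (-16/49, 36/49) → f = -104/49
  (0, 0) → f = 0
  (34/65, 108/65) → f = 118/13
  (4, 8/9) → f = 412/9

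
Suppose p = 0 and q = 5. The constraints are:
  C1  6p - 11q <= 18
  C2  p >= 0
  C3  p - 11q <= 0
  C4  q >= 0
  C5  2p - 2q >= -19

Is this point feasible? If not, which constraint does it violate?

C1: -55 ≤ 18 ✓
C2: 0 ≥ 0 ✓
C3: -55 ≤ 0 ✓
C4: 5 ≥ 0 ✓
C5: -10 ≥ -19 ✓

feasible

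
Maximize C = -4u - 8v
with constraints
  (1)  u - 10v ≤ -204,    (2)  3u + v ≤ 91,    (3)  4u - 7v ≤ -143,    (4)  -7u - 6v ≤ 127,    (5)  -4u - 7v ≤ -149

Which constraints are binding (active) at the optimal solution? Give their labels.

Vertices and C = -4u - 8v:
  (494/25, 793/25) → C = -1664/5
  (3/4, 146/7) → C = -1189/7
  (-1783/25, 1551/25) → C = -5276/25
The feasible region is unbounded (it extends along (-6, 7), (-1, 3)), but C strictly decreases along every unbounded feasible direction, so there is no improving ray and the maximum is attained at a vertex.

The maximum is at (3/4, 146/7). Substituting into each constraint, equality holds for (3) and (5); the remaining constraints have slack.

(3) and (5)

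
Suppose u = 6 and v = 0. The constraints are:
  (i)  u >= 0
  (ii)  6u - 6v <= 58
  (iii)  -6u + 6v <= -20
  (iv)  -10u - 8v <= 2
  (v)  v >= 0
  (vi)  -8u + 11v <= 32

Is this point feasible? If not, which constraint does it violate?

(i): 6 ≥ 0 ✓
(ii): 36 ≤ 58 ✓
(iii): -36 ≤ -20 ✓
(iv): -60 ≤ 2 ✓
(v): 0 ≥ 0 ✓
(vi): -48 ≤ 32 ✓

feasible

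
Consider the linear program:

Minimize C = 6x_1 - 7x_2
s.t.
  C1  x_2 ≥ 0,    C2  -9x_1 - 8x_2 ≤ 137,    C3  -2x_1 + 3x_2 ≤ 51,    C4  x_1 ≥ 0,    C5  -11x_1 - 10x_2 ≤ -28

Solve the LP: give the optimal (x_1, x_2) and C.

Extreme points and C = 6x_1 - 7x_2:
  (28/11, 0) → C = 168/11
  (0, 17) → C = -119
  (0, 14/5) → C = -98/5
The feasible region is unbounded (it extends along (1, 0), (3, 2)), but C strictly increases along every unbounded feasible direction, so there is no improving ray and the minimum is attained at a vertex.

The optimum lies where -2x_1 + 3x_2 = 51 and x_1 = 0.
Solving simultaneously gives x_1 = 0, x_2 = 17.

x_1 = 0, x_2 = 17, minimum C = -119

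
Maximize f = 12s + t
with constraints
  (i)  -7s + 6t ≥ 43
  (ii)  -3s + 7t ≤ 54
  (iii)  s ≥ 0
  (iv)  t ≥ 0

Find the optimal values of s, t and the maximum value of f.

The binding constraints are -7s + 6t = 43 and -3s + 7t = 54.
Solving simultaneously gives s = 23/31, t = 249/31.

s = 23/31, t = 249/31, maximum f = 525/31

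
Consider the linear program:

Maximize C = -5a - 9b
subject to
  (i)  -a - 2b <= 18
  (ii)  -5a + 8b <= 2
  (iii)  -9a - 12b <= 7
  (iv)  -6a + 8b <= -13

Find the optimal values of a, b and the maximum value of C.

a = 101/3, b = -155/6, maximum C = 385/6

Corner points and C = -5a - 9b:
  (101/3, -155/6) → C = 385/6
  (15, 77/8) → C = -1293/8
  (25/36, -53/48) → C = 931/144
The feasible region is unbounded (it extends along (2, -1), (8, 5)), but C strictly decreases along every unbounded feasible direction, so there is no improving ray and the maximum is attained at a vertex.

The optimum lies where -a - 2b = 18 and -9a - 12b = 7.
Solving simultaneously gives a = 101/3, b = -155/6.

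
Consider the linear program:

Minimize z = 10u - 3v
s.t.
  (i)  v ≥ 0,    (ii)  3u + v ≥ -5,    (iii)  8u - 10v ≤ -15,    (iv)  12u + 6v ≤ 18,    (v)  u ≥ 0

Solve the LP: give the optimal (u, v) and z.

u = 0, v = 3, minimum z = -9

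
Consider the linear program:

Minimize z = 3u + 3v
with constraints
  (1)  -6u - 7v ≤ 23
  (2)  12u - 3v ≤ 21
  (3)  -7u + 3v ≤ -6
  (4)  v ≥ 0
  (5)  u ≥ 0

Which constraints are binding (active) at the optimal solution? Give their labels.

Extreme points and z = 3u + 3v:
  (3, 5) → z = 24
  (7/4, 0) → z = 21/4
  (6/7, 0) → z = 18/7

The minimum is at (6/7, 0). Substituting into each constraint, equality holds for (3) and (4); the remaining constraints have slack.

(3) and (4)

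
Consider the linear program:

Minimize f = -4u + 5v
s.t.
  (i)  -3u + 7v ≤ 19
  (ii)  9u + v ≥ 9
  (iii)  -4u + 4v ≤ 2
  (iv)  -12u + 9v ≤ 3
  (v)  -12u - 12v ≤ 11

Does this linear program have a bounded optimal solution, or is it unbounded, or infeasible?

From the feasible point (31/8, 35/8), moving in the direction (12, -12) keeps every constraint satisfied while f decreases without bound.

unbounded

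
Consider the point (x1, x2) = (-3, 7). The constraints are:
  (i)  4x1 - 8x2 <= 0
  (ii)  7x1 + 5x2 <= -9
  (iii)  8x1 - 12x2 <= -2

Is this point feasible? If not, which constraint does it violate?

not feasible — violates (ii)

Constraint (ii): 7x1 + 5x2 = 14, which is not ≤ -9. All other constraints are satisfied.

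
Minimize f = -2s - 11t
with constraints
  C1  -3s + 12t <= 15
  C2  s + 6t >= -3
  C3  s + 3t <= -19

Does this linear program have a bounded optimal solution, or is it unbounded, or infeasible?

infeasible

The boundaries -3s + 12t = 15 and s + 6t = -3 meet at (-21/5, 1/5), but that point violates s + 3t ≤ -19. Every candidate vertex is excluded by some other constraint, so the feasible region is empty.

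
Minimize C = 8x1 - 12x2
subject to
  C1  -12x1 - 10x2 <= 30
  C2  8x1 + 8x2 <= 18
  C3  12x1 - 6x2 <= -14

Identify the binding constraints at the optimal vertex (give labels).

C1 and C2

Vertices and C = 8x1 - 12x2:
  (-105/4, 57/2) → C = -552
  (-5/3, -1) → C = -4/3
  (-1/36, 41/18) → C = -248/9

The minimum is at (-105/4, 57/2). Substituting into each constraint, equality holds for C1 and C2; the remaining constraints have slack.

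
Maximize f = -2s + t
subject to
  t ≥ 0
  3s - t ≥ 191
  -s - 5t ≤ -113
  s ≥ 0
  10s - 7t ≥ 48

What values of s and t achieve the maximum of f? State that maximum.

Corner points and f = -2s + t:
  (113, 0) → f = -226
  (267/4, 37/4) → f = -497/4
  (1289/11, 1766/11) → f = -812/11
The feasible region is unbounded (it extends along (7, 10), (1, 0)), but f strictly decreases along every unbounded feasible direction, so there is no improving ray and the maximum is attained at a vertex.

s = 1289/11, t = 1766/11, maximum f = -812/11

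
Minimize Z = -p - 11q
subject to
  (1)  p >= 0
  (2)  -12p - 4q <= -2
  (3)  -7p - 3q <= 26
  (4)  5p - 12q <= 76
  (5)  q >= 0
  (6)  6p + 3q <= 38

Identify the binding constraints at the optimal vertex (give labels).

Vertices and Z = -p - 11q:
  (0, 1/2) → Z = -11/2
  (0, 38/3) → Z = -418/3
  (1/6, 0) → Z = -1/6
  (19/3, 0) → Z = -19/3

The minimum is at (0, 38/3). Substituting into each constraint, equality holds for (1) and (6); the remaining constraints have slack.

(1) and (6)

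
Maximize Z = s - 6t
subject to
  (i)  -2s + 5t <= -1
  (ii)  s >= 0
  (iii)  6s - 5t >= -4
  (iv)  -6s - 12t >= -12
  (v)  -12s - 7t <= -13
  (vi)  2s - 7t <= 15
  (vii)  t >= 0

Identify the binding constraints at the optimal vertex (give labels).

(iv) and (vii)

Extreme points and Z = s - 6t:
  (4/3, 1/3) → Z = -2/3
  (36/37, 7/37) → Z = -6/37
  (2, 0) → Z = 2
  (13/12, 0) → Z = 13/12

The maximum is at (2, 0). Substituting into each constraint, equality holds for (iv) and (vii); the remaining constraints have slack.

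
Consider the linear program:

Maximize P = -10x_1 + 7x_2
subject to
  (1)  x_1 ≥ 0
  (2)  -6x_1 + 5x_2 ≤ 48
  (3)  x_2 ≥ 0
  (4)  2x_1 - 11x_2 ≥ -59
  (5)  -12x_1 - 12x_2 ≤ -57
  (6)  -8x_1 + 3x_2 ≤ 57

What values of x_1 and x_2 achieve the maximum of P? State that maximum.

x_1 = 0, x_2 = 59/11, maximum P = 413/11

Corner points and P = -10x_1 + 7x_2:
  (0, 59/11) → P = 413/11
  (0, 19/4) → P = 133/4
  (19/4, 0) → P = -95/2
The feasible region is unbounded (it extends along (11, 2), (1, 0)), but P strictly decreases along every unbounded feasible direction, so there is no improving ray and the maximum is attained at a vertex.

The optimum lies where x_1 = 0 and 2x_1 - 11x_2 = -59.
Solving simultaneously gives x_1 = 0, x_2 = 59/11.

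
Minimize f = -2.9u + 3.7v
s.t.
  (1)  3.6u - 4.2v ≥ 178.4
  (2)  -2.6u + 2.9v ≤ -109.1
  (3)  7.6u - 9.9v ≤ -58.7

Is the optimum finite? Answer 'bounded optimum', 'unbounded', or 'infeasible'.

From the feasible point (33545/62, 39179/93), moving in the direction (9.9, 7.6) keeps every constraint satisfied while f decreases without bound.

unbounded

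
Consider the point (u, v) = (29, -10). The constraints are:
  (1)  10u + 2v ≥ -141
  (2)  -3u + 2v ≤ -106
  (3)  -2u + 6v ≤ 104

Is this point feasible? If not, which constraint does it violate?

(1): 270 ≥ -141 ✓
(2): -107 ≤ -106 ✓
(3): -118 ≤ 104 ✓

feasible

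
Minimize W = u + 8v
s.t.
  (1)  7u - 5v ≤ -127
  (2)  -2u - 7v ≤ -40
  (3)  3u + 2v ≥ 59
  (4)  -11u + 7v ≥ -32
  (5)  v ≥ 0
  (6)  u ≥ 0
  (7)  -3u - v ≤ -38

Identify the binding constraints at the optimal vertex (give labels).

Feasible corners and W = u + 8v:
  (1049/6, 1621/6) → W = 14017/6
  (63/22, 647/22) → W = 5239/22
  (0, 38) → W = 304
The feasible region is unbounded (it extends along (0, 1), (7, 11)), but W strictly increases along every unbounded feasible direction, so there is no improving ray and the minimum is attained at a vertex.

The minimum is at (63/22, 647/22). Substituting into each constraint, equality holds for (1) and (7); the remaining constraints have slack.

(1) and (7)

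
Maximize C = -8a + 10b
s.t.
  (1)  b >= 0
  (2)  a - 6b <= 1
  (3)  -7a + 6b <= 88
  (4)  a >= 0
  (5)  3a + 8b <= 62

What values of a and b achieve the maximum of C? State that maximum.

a = 0, b = 31/4, maximum C = 155/2

Extreme points and C = -8a + 10b:
  (1, 0) → C = -8
  (0, 0) → C = 0
  (190/13, 59/26) → C = -1225/13
  (0, 31/4) → C = 155/2

At the optimal vertex, a = 0 and 3a + 8b = 62.
Solving simultaneously gives a = 0, b = 31/4.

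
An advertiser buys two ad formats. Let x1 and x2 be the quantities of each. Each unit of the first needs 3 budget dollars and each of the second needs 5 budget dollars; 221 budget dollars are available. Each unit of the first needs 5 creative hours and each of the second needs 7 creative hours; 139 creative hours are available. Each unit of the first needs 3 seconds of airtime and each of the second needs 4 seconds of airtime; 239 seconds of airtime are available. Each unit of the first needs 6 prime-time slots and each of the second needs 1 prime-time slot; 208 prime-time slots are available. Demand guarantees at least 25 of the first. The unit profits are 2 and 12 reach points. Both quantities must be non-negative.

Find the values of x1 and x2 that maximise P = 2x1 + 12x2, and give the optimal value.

Vertices and P = 2x1 + 12x2:
  (139/5, 0) → P = 278/5
  (25, 0) → P = 50
  (25, 2) → P = 74

x1 = 25, x2 = 2, maximum P = 74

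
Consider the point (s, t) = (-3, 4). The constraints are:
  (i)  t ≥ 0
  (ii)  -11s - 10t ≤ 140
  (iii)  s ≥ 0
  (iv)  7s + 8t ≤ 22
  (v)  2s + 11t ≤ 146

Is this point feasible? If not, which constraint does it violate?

not feasible — violates (iii)

Constraint (iii): s = -3, which is not ≥ 0. All other constraints are satisfied.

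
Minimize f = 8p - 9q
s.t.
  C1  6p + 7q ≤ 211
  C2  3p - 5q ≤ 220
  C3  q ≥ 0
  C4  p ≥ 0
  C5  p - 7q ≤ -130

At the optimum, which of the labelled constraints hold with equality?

Corner points and f = 8p - 9q:
  (0, 211/7) → f = -1899/7
  (81/7, 991/49) → f = -4383/49
  (0, 130/7) → f = -1170/7

The minimum is at (0, 211/7). Substituting into each constraint, equality holds for C1 and C4; the remaining constraints have slack.

C1 and C4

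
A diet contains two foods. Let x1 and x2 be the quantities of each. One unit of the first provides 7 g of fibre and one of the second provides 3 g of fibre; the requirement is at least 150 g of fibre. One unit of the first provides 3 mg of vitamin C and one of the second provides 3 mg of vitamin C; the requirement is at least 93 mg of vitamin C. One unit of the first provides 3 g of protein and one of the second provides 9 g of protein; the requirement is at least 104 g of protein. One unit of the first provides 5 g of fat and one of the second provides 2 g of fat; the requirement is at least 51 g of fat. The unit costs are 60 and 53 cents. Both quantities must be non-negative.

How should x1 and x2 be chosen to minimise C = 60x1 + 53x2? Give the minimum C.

x1 = 57/4, x2 = 67/4, minimum C = 6971/4

Corner points and C = 60x1 + 53x2:
  (0, 50) → C = 2650
  (104/3, 0) → C = 2080
  (57/4, 67/4) → C = 6971/4
  (175/6, 11/6) → C = 11083/6
The feasible region is unbounded (it extends along (0, 1), (1, 0)), but C strictly increases along every unbounded feasible direction, so there is no improving ray and the minimum is attained at a vertex.

At the optimal vertex, 7x1 + 3x2 = 150 and 3x1 + 3x2 = 93.
Solving simultaneously gives x1 = 57/4, x2 = 67/4.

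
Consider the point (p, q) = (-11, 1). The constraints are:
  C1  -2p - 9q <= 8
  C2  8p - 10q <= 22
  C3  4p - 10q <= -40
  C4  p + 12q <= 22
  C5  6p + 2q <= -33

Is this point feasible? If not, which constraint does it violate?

Constraint C1: -2p - 9q = 13, which is not ≤ 8. All other constraints are satisfied.

not feasible — violates C1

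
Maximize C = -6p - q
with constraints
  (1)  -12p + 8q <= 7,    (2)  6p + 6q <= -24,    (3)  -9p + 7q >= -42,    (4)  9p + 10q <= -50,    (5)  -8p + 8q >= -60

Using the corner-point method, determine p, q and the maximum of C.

Corner points and C = -6p - q:
  (-235/96, -179/64) → C = 1119/64
  (-67/4, -97/4) → C = 499/4
  (70/153, -92/17) → C = 8/3
  (-21/4, -51/4) → C = 177/4

At the optimal vertex, -12p + 8q = 7 and -8p + 8q = -60.
Solving simultaneously gives p = -67/4, q = -97/4.

p = -67/4, q = -97/4, maximum C = 499/4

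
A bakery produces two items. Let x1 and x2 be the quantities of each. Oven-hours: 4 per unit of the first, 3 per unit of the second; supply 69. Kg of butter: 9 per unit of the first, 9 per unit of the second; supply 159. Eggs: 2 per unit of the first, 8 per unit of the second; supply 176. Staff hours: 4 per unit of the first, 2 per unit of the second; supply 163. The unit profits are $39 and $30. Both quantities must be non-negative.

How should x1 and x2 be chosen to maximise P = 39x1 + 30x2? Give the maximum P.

x1 = 16, x2 = 5/3, maximum P = 674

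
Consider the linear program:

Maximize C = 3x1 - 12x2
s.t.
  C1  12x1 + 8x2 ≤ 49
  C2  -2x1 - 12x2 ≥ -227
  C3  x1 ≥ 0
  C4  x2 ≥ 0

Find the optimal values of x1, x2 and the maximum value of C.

x1 = 49/12, x2 = 0, maximum C = 49/4

Vertices and C = 3x1 - 12x2:
  (0, 49/8) → C = -147/2
  (49/12, 0) → C = 49/4
  (0, 0) → C = 0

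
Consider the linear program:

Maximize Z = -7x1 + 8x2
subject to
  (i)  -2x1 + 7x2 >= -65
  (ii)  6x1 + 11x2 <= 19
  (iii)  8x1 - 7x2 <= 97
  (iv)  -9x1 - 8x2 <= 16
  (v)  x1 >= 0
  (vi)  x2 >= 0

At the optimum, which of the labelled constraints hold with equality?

(ii) and (v)

Vertices and Z = -7x1 + 8x2:
  (0, 19/11) → Z = 152/11
  (19/6, 0) → Z = -133/6
  (0, 0) → Z = 0

The maximum is at (0, 19/11). Substituting into each constraint, equality holds for (ii) and (v); the remaining constraints have slack.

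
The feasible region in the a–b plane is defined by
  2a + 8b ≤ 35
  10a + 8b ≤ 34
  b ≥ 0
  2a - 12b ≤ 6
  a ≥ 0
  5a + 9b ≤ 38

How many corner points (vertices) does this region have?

The feasible vertices (each the meet of two boundaries and inside every other half-plane) are:
  (57/17, 1/17)
  (1/25, 21/5)
  (3, 0)
  (0, 0)
  (0, 38/9)

5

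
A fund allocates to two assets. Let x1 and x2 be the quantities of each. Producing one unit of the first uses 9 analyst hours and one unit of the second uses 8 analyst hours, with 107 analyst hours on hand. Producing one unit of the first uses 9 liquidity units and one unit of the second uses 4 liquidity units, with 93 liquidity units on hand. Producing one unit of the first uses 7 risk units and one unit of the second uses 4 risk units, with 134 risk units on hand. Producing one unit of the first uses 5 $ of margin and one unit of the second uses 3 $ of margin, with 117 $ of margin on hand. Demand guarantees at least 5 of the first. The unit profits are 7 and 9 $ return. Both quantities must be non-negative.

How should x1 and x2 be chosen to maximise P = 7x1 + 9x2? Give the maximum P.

x1 = 5, x2 = 31/4, maximum P = 419/4

Vertices and P = 7x1 + 9x2:
  (31/3, 0) → P = 217/3
  (5, 0) → P = 35
  (79/9, 7/2) → P = 1673/18
  (5, 31/4) → P = 419/4

The binding constraints are 9x1 + 8x2 = 107 and x1 = 5.
Solving simultaneously gives x1 = 5, x2 = 31/4.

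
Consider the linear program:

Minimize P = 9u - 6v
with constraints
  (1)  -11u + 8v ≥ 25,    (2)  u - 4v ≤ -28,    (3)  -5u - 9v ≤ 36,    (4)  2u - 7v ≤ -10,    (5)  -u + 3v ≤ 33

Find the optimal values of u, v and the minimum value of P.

u = -135/8, v = 43/8, minimum P = -1473/8

Vertices and P = 9u - 6v:
  (31/9, 283/36) → P = -97/6
  (189/25, 338/25) → P = -327/25
  (-396/29, 104/29) → P = -4188/29
  (-135/8, 43/8) → P = -1473/8

At the optimal vertex, -5u - 9v = 36 and -u + 3v = 33.
Solving simultaneously gives u = -135/8, v = 43/8.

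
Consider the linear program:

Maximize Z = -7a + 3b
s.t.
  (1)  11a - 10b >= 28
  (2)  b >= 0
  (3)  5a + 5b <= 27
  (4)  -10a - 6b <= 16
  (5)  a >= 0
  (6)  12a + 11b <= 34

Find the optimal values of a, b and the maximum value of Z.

a = 28/11, b = 0, maximum Z = -196/11

Vertices and Z = -7a + 3b:
  (28/11, 0) → Z = -196/11
  (648/241, 38/241) → Z = -4422/241
  (17/6, 0) → Z = -119/6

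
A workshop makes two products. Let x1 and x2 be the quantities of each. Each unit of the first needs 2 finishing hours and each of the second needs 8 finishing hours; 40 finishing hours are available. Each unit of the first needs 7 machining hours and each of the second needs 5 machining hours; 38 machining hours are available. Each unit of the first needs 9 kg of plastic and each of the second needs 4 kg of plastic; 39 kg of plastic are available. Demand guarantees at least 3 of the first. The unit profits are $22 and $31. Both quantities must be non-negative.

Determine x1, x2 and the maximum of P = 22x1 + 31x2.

x1 = 3, x2 = 3, maximum P = 159

Extreme points and P = 22x1 + 31x2:
  (13/3, 0) → P = 286/3
  (3, 0) → P = 66
  (3, 3) → P = 159

At the optimal vertex, 9x1 + 4x2 = 39 and x1 = 3.
Solving simultaneously gives x1 = 3, x2 = 3.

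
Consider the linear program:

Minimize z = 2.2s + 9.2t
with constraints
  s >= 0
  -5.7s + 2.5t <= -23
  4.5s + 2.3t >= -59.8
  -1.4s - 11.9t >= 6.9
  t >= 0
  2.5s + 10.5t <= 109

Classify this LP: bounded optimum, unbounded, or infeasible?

infeasible

The boundaries s = 0 and -5.7s + 2.5t = -23 meet at (0, -9.2), but that point violates t ≥ 0. Every candidate vertex is excluded by some other constraint, so the feasible region is empty.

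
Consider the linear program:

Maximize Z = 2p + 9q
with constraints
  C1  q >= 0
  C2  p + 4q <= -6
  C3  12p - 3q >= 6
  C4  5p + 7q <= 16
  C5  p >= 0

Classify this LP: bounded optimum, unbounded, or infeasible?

The boundaries q = 0 and 12p - 3q = 6 meet at (1/2, 0), but that point violates p + 4q ≤ -6. Every candidate vertex is excluded by some other constraint, so the feasible region is empty.

infeasible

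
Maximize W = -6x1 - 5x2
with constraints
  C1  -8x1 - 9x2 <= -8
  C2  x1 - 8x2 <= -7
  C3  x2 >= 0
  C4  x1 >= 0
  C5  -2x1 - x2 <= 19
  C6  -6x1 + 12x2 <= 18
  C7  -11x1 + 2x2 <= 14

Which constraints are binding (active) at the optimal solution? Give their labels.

Vertices and W = -6x1 - 5x2:
  (1/73, 64/73) → W = -326/73
  (0, 8/9) → W = -40/9
  (0, 3/2) → W = -15/2
The feasible region is unbounded (it extends along (8, 1), (2, 1)), but W strictly decreases along every unbounded feasible direction, so there is no improving ray and the maximum is attained at a vertex.

The maximum is at (0, 8/9). Substituting into each constraint, equality holds for C1 and C4; the remaining constraints have slack.

C1 and C4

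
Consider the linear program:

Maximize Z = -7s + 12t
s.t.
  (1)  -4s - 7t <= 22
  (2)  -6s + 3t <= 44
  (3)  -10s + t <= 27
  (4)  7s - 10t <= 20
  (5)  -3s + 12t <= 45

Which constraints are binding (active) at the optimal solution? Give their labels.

Feasible corners and Z = -7s + 12t:
  (-211/74, -56/37) → Z = 133/74
  (-80/89, -234/89) → Z = -2248/89
  (-31/13, 41/13) → Z = 709/13
  (115/9, 125/18) → Z = -55/9

The maximum is at (-31/13, 41/13). Substituting into each constraint, equality holds for (3) and (5); the remaining constraints have slack.

(3) and (5)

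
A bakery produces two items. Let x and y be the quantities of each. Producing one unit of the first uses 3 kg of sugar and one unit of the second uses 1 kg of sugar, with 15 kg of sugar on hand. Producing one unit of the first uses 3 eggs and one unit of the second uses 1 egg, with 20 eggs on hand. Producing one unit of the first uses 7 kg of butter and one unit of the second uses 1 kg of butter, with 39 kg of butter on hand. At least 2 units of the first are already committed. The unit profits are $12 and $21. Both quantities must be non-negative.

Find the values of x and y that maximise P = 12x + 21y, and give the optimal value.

Extreme points and P = 12x + 21y:
  (5, 0) → P = 60
  (2, 0) → P = 24
  (2, 9) → P = 213

The optimum lies where 3x + y = 15 and x = 2.
Solving simultaneously gives x = 2, y = 9.

x = 2, y = 9, maximum P = 213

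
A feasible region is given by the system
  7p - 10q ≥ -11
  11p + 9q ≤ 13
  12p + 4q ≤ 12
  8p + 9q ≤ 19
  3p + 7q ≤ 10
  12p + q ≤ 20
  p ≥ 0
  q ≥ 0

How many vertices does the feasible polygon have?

Of the 28 pairwise boundary intersections, those satisfying every inequality are:
  (31/173, 212/173)
  (0, 11/10)
  (7/8, 3/8)
  (1, 0)
  (0, 0)

5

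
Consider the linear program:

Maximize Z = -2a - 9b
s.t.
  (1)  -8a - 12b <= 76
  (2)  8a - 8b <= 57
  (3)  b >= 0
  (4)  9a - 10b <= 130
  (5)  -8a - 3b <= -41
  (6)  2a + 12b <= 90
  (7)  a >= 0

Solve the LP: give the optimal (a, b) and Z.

a = 41/8, b = 0, maximum Z = -41/4

Vertices and Z = -2a - 9b:
  (57/8, 0) → Z = -57/4
  (351/28, 303/56) → Z = -4131/56
  (41/8, 0) → Z = -41/4
  (37/15, 319/45) → Z = -1031/15

The binding constraints are b = 0 and -8a - 3b = -41.
Solving simultaneously gives a = 41/8, b = 0.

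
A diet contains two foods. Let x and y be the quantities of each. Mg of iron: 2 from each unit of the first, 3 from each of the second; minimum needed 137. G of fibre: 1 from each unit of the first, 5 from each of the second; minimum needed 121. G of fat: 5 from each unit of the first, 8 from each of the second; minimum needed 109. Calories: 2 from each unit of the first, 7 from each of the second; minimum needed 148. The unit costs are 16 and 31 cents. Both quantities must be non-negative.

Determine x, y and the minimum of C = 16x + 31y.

The feasible region is unbounded (it extends along (0, 1), (1, 0)), but C strictly increases along every unbounded feasible direction, so there is no improving ray and the minimum is attained at a vertex.

At the optimal vertex, 2x + 3y = 137 and x + 5y = 121.
Solving simultaneously gives x = 46, y = 15.

x = 46, y = 15, minimum C = 1201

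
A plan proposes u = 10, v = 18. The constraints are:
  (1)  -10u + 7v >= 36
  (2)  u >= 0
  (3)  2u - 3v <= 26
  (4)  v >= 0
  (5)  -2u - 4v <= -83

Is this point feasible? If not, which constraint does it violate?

Constraint (1): -10u + 7v = 26, which is not ≥ 36. All other constraints are satisfied.

not feasible — violates (1)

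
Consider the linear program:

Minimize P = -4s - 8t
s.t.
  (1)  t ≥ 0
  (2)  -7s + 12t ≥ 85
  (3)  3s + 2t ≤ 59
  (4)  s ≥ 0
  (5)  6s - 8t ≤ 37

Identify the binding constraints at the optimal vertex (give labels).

Feasible corners and P = -4s - 8t:
  (269/25, 334/25) → P = -3748/25
  (0, 85/12) → P = -170/3
  (0, 59/2) → P = -236

The minimum is at (0, 59/2). Substituting into each constraint, equality holds for (3) and (4); the remaining constraints have slack.

(3) and (4)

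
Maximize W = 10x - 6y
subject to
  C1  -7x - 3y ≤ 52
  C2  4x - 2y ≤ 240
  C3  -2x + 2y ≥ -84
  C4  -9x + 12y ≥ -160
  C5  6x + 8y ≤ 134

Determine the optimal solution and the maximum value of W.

Feasible corners and W = 10x - 6y:
  (-48/37, -1588/111) → W = 2696/37
  (-409/19, 625/19) → W = -7840/19
  (361/18, 41/24) → W = 6851/36

At the optimal vertex, -9x + 12y = -160 and 6x + 8y = 134.
Solving simultaneously gives x = 361/18, y = 41/24.

x = 361/18, y = 41/24, maximum W = 6851/36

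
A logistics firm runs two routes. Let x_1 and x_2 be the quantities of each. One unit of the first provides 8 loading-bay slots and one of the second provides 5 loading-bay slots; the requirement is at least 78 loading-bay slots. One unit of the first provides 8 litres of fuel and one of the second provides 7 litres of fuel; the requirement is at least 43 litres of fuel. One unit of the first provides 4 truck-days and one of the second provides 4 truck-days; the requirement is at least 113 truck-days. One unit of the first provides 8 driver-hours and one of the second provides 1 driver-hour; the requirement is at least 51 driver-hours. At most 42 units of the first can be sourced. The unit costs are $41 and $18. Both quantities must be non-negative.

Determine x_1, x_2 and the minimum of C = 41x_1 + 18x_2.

The feasible region is unbounded (it extends along (0, 1)), but C strictly increases along every unbounded feasible direction, so there is no improving ray and the minimum is attained at a vertex.

The optimum lies where 4x_1 + 4x_2 = 113 and 8x_1 + x_2 = 51.
Solving simultaneously gives x_1 = 13/4, x_2 = 25.

x_1 = 13/4, x_2 = 25, minimum C = 2333/4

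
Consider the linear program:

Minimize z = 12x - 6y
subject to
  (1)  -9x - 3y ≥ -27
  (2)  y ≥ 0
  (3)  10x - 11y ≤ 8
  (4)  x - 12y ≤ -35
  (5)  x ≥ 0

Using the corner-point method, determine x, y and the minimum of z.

Feasible corners and z = 12x - 6y:
  (73/37, 114/37) → z = 192/37
  (0, 9) → z = -54
  (0, 35/12) → z = -35/2

At the optimal vertex, -9x - 3y = -27 and x = 0.
Solving simultaneously gives x = 0, y = 9.

x = 0, y = 9, minimum z = -54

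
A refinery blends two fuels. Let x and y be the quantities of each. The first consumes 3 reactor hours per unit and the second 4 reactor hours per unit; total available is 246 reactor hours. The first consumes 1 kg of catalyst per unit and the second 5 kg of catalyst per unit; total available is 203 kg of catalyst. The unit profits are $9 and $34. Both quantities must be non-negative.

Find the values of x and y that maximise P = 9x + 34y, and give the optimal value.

Corner points and P = 9x + 34y:
  (0, 0) → P = 0
  (0, 203/5) → P = 6902/5
  (82, 0) → P = 738
  (38, 33) → P = 1464

x = 38, y = 33, maximum P = 1464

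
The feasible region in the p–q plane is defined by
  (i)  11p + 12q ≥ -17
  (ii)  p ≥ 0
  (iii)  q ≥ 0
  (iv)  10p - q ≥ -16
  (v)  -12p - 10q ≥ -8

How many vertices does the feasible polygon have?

3

Of the 10 pairwise boundary intersections, those satisfying every inequality are:
  (0, 0)
  (0, 4/5)
  (2/3, 0)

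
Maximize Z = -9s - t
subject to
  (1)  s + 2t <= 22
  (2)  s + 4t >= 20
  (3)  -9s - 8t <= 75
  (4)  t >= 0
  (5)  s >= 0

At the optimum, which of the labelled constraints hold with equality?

(2) and (5)

Feasible corners and Z = -9s - t:
  (22, 0) → Z = -198
  (0, 11) → Z = -11
  (20, 0) → Z = -180
  (0, 5) → Z = -5

The maximum is at (0, 5). Substituting into each constraint, equality holds for (2) and (5); the remaining constraints have slack.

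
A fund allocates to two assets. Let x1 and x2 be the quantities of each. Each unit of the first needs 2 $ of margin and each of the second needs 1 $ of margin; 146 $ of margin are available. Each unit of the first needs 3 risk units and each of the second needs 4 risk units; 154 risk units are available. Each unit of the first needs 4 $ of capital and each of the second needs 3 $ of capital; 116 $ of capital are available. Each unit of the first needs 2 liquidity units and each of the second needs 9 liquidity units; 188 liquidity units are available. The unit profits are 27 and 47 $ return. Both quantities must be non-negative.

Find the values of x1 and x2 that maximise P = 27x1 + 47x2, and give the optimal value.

Vertices and P = 27x1 + 47x2:
  (0, 0) → P = 0
  (0, 188/9) → P = 8836/9
  (29, 0) → P = 783
  (16, 52/3) → P = 3740/3

At the optimal vertex, 4x1 + 3x2 = 116 and 2x1 + 9x2 = 188.
Solving simultaneously gives x1 = 16, x2 = 52/3.

x1 = 16, x2 = 52/3, maximum P = 3740/3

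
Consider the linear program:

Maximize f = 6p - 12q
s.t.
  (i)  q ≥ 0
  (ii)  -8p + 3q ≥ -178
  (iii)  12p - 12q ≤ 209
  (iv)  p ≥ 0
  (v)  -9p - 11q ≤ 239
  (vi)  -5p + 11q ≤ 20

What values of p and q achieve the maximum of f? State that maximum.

Extreme points and f = 6p - 12q:
  (209/12, 0) → f = 209/2
  (0, 0) → f = 0
  (503/20, 116/15) → f = 581/10
  (2018/73, 1050/73) → f = -492/73
  (0, 20/11) → f = -240/11

The binding constraints are q = 0 and 12p - 12q = 209.
Solving simultaneously gives p = 209/12, q = 0.

p = 209/12, q = 0, maximum f = 209/2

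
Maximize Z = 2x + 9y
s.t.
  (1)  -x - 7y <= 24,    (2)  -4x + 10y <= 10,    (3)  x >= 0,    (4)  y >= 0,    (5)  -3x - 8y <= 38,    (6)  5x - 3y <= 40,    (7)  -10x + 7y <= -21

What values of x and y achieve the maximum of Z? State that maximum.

Extreme points and Z = 2x + 9y:
  (215/19, 105/19) → Z = 1375/19
  (35/9, 23/9) → Z = 277/9
  (8, 0) → Z = 16
  (21/10, 0) → Z = 21/5

x = 215/19, y = 105/19, maximum Z = 1375/19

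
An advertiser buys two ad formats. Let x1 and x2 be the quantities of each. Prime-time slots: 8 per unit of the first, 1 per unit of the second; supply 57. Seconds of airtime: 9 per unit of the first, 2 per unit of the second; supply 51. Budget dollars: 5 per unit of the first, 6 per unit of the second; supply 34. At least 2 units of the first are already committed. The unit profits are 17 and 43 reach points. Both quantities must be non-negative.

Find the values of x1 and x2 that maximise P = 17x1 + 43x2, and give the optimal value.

Vertices and P = 17x1 + 43x2:
  (17/3, 0) → P = 289/3
  (2, 0) → P = 34
  (119/22, 51/44) → P = 6239/44
  (2, 4) → P = 206

x1 = 2, x2 = 4, maximum P = 206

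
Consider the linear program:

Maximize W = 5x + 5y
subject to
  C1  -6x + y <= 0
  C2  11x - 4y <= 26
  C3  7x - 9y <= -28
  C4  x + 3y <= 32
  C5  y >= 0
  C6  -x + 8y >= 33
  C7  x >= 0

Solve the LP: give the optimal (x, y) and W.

x = 206/37, y = 326/37, maximum W = 2660/37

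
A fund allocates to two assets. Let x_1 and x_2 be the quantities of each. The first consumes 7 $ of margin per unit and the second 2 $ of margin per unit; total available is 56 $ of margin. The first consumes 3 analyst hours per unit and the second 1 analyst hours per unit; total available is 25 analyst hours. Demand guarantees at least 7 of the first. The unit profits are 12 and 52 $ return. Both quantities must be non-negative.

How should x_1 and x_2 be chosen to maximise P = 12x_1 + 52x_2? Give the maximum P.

x_1 = 7, x_2 = 7/2, maximum P = 266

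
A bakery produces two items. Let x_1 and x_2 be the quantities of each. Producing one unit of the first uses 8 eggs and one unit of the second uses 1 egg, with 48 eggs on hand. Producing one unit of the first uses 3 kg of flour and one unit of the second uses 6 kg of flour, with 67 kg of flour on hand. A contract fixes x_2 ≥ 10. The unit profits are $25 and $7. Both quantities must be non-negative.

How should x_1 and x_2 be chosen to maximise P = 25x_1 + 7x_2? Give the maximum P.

x_1 = 7/3, x_2 = 10, maximum P = 385/3

Extreme points and P = 25x_1 + 7x_2:
  (0, 67/6) → P = 469/6
  (0, 10) → P = 70
  (7/3, 10) → P = 385/3

The binding constraints are 3x_1 + 6x_2 = 67 and x_2 = 10.
Solving simultaneously gives x_1 = 7/3, x_2 = 10.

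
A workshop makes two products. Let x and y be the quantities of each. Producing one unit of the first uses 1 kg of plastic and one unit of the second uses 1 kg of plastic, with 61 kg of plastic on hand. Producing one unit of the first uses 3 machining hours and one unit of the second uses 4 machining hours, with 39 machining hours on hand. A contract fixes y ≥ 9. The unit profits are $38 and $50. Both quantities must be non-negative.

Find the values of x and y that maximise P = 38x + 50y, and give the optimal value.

x = 1, y = 9, maximum P = 488

Feasible corners and P = 38x + 50y:
  (0, 39/4) → P = 975/2
  (0, 9) → P = 450
  (1, 9) → P = 488

At the optimal vertex, 3x + 4y = 39 and y = 9.
Solving simultaneously gives x = 1, y = 9.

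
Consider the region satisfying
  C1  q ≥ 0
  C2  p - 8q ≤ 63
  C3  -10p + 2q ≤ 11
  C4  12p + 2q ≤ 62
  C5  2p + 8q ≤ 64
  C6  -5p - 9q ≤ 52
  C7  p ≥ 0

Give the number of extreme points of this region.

5

Pairwise boundary intersections that survive every other constraint:
  (31/6, 0)
  (0, 0)
  (10/21, 331/42)
  (0, 11/2)
  (4, 7)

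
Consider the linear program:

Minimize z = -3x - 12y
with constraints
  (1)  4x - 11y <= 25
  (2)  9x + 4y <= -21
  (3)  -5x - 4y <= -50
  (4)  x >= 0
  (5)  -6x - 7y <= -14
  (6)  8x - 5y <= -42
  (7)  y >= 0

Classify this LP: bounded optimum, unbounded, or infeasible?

infeasible

The boundaries 9x + 4y = -21 and -5x - 4y = -50 meet at (-71/4, 555/16), but that point violates x ≥ 0. Every candidate vertex is excluded by some other constraint, so the feasible region is empty.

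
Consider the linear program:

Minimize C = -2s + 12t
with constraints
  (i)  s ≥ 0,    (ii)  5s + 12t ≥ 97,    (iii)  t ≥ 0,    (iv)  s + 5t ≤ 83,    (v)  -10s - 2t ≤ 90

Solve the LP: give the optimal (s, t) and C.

Feasible corners and C = -2s + 12t:
  (0, 97/12) → C = 97
  (0, 83/5) → C = 996/5
  (97/5, 0) → C = -194/5
  (83, 0) → C = -166

At the optimal vertex, t = 0 and s + 5t = 83.
Solving simultaneously gives s = 83, t = 0.

s = 83, t = 0, minimum C = -166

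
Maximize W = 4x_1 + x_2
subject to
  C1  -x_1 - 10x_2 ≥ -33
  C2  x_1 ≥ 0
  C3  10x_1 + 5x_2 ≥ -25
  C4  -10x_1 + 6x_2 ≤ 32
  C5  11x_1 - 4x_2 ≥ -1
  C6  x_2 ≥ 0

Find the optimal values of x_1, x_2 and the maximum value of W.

x_1 = 33, x_2 = 0, maximum W = 132

Vertices and W = 4x_1 + x_2:
  (61/57, 182/57) → W = 142/19
  (33, 0) → W = 132
  (0, 1/4) → W = 1/4
  (0, 0) → W = 0

At the optimal vertex, -x_1 - 10x_2 = -33 and x_2 = 0.
Solving simultaneously gives x_1 = 33, x_2 = 0.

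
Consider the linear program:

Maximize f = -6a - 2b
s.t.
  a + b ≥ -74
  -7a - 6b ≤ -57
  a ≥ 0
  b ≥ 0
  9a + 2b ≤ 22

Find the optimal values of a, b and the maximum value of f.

a = 0, b = 19/2, maximum f = -19

Extreme points and f = -6a - 2b:
  (0, 19/2) → f = -19
  (9/20, 359/40) → f = -413/20
  (0, 11) → f = -22

The optimum lies where -7a - 6b = -57 and a = 0.
Solving simultaneously gives a = 0, b = 19/2.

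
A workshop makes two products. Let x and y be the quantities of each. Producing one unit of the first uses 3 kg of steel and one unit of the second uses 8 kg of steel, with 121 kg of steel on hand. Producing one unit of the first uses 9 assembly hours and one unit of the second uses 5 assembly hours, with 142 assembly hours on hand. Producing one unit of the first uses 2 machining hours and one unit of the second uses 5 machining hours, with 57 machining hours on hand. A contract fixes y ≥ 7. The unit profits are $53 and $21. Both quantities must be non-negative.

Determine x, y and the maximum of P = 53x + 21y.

The optimum lies where 2x + 5y = 57 and y = 7.
Solving simultaneously gives x = 11, y = 7.

x = 11, y = 7, maximum P = 730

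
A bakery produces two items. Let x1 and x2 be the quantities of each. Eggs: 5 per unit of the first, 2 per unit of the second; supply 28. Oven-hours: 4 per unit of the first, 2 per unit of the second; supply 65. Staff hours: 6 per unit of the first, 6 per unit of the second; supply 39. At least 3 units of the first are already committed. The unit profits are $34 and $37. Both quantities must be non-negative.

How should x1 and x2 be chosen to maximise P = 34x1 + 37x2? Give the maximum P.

x1 = 3, x2 = 7/2, maximum P = 463/2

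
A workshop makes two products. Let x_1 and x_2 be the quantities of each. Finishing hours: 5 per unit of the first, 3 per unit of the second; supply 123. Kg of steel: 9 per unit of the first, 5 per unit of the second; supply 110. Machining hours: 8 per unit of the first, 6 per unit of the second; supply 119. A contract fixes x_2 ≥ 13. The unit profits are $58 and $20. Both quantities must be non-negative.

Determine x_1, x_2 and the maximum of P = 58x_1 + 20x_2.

Extreme points and P = 58x_1 + 20x_2:
  (0, 119/6) → P = 1190/3
  (0, 13) → P = 260
  (65/14, 191/14) → P = 3795/7
  (5, 13) → P = 550

x_1 = 5, x_2 = 13, maximum P = 550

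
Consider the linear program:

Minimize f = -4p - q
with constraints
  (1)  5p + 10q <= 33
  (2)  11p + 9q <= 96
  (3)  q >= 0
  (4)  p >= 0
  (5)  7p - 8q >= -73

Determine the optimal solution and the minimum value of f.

p = 33/5, q = 0, minimum f = -132/5

Vertices and f = -4p - q:
  (33/5, 0) → f = -132/5
  (0, 33/10) → f = -33/10
  (0, 0) → f = 0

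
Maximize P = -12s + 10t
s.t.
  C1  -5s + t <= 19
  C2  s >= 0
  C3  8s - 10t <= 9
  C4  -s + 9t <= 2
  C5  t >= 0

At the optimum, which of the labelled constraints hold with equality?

Vertices and P = -12s + 10t:
  (0, 2/9) → P = 20/9
  (0, 0) → P = 0
  (101/62, 25/62) → P = -481/31
  (9/8, 0) → P = -27/2

The maximum is at (0, 2/9). Substituting into each constraint, equality holds for C2 and C4; the remaining constraints have slack.

C2 and C4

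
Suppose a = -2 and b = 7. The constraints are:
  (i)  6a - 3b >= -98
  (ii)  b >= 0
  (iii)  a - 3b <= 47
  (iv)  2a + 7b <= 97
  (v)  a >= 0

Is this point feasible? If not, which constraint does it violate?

not feasible — violates (v)

Constraint (v): a = -2, which is not ≥ 0. All other constraints are satisfied.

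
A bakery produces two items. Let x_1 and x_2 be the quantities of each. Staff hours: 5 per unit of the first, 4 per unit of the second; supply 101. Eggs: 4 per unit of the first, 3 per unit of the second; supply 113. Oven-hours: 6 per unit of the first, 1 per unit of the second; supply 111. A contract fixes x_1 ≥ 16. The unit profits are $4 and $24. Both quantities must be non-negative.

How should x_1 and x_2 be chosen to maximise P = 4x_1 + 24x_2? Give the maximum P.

Vertices and P = 4x_1 + 24x_2:
  (37/2, 0) → P = 74
  (16, 0) → P = 64
  (343/19, 51/19) → P = 2596/19
  (16, 21/4) → P = 190

At the optimal vertex, 5x_1 + 4x_2 = 101 and x_1 = 16.
Solving simultaneously gives x_1 = 16, x_2 = 21/4.

x_1 = 16, x_2 = 21/4, maximum P = 190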